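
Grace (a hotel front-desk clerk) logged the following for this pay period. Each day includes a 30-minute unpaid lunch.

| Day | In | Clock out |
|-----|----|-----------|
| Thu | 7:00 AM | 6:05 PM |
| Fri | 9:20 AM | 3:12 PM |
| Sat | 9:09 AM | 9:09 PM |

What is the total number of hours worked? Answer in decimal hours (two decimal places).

Thu: 7:00 AM–6:05 PM = 11 h 5 min; less 30 min break → 10 h 35 min
Fri: 9:20 AM–3:12 PM = 5 h 52 min; less 30 min break → 5 h 22 min
Sat: 9:09 AM–9:09 PM = 12 h 0 min; less 30 min break → 11 h 30 min
Total: 10 h 35 min + 5 h 22 min + 11 h 30 min = 27 h 27 min.

27.45 hours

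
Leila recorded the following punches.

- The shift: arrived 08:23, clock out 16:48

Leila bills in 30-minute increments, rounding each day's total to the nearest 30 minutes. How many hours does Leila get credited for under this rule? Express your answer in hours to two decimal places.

8.50 hours

The shift: 08:23–16:48 = 8 h 25 min → rounds to 8 h 30 min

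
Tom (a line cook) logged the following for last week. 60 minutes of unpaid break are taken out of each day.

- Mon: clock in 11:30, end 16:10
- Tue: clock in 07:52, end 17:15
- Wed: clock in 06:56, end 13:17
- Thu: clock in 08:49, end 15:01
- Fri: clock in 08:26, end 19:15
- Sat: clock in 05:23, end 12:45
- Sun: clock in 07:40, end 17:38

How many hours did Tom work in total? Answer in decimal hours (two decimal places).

Mon: 11:30–16:10 = 4 h 40 min; less 60 min break → 3 h 40 min
Tue: 07:52–17:15 = 9 h 23 min; less 60 min break → 8 h 23 min
Wed: 06:56–13:17 = 6 h 21 min; less 60 min break → 5 h 21 min
Thu: 08:49–15:01 = 6 h 12 min; less 60 min break → 5 h 12 min
Fri: 08:26–19:15 = 10 h 49 min; less 60 min break → 9 h 49 min
Sat: 05:23–12:45 = 7 h 22 min; less 60 min break → 6 h 22 min
Sun: 07:40–17:38 = 9 h 58 min; less 60 min break → 8 h 58 min
Total: 3 h 40 min + 8 h 23 min + 5 h 21 min + 5 h 12 min + 9 h 49 min + 6 h 22 min + 8 h 58 min = 47 h 45 min.

47.75 hours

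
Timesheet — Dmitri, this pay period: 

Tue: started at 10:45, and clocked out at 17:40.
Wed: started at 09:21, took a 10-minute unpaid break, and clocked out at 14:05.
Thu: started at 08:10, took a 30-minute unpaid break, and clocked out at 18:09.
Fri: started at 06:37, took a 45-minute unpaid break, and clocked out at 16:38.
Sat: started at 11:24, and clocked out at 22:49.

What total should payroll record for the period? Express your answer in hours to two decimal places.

Tue: 10:45–17:40 = 6 h 55 min
Wed: 09:21–14:05 = 4 h 44 min; less 10 min break → 4 h 34 min
Thu: 08:10–18:09 = 9 h 59 min; less 30 min break → 9 h 29 min
Fri: 06:37–16:38 = 10 h 1 min; less 45 min break → 9 h 16 min
Sat: 11:24–22:49 = 11 h 25 min
Total: 6 h 55 min + 4 h 34 min + 9 h 29 min + 9 h 16 min + 11 h 25 min = 41 h 39 min.

41.65 hours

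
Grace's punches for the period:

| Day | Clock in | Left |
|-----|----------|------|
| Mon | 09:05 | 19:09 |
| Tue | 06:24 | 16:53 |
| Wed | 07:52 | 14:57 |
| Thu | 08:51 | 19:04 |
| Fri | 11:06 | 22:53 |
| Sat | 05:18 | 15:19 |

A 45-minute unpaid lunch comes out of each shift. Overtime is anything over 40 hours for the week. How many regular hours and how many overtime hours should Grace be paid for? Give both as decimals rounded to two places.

Regular 40.00 hours, overtime 15.15 hours

Mon: 09:05–19:09 = 10 h 4 min; less 45 min break → 9 h 19 min
Tue: 06:24–16:53 = 10 h 29 min; less 45 min break → 9 h 44 min
Wed: 07:52–14:57 = 7 h 5 min; less 45 min break → 6 h 20 min
Thu: 08:51–19:04 = 10 h 13 min; less 45 min break → 9 h 28 min
Fri: 11:06–22:53 = 11 h 47 min; less 45 min break → 11 h 2 min
Sat: 05:18–15:19 = 10 h 1 min; less 45 min break → 9 h 16 min
Total worked: 55 h 9 min = 55.15 h.
Threshold 40 h → overtime 15 h 9 min, regular 40 h 0 min.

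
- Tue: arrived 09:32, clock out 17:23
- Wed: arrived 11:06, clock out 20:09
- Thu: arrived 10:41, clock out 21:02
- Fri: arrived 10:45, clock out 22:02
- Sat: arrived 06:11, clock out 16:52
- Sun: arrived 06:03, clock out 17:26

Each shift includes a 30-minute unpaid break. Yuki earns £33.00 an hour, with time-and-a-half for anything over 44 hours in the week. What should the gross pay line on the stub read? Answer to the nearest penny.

Tue: 09:32–17:23 = 7 h 51 min; less 30 min break → 7 h 21 min
Wed: 11:06–20:09 = 9 h 3 min; less 30 min break → 8 h 33 min
Thu: 10:41–21:02 = 10 h 21 min; less 30 min break → 9 h 51 min
Fri: 10:45–22:02 = 11 h 17 min; less 30 min break → 10 h 47 min
Sat: 06:11–16:52 = 10 h 41 min; less 30 min break → 10 h 11 min
Sun: 06:03–17:26 = 11 h 23 min; less 30 min break → 10 h 53 min
Total worked: 57 h 36 min = 3456 min.
Regular 44 h 0 min = 2640 min at £33.00/h; overtime 13 h 36 min = 816 min at £49.50/h.
Pay = (2640 × £33.00 + 816 × £49.50) ÷ 60 = £2125.20.

£2125.20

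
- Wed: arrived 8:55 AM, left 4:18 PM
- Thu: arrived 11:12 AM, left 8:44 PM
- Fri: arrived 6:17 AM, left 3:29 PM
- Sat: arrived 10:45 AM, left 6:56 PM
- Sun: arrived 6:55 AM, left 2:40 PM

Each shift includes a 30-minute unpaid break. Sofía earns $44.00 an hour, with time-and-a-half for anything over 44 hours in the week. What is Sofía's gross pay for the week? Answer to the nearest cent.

Wed: 8:55 AM–4:18 PM = 7 h 23 min; less 30 min break → 6 h 53 min
Thu: 11:12 AM–8:44 PM = 9 h 32 min; less 30 min break → 9 h 2 min
Fri: 6:17 AM–3:29 PM = 9 h 12 min; less 30 min break → 8 h 42 min
Sat: 10:45 AM–6:56 PM = 8 h 11 min; less 30 min break → 7 h 41 min
Sun: 6:55 AM–2:40 PM = 7 h 45 min; less 30 min break → 7 h 15 min
Total worked: 39 h 33 min = 2373 min.
Regular 39 h 33 min = 2373 min at $44.00/h; overtime 0 h 0 min = 0 min at $66.00/h.
Pay = (2373 × $44.00 + 0 × $66.00) ÷ 60 = $1740.20.

$1740.20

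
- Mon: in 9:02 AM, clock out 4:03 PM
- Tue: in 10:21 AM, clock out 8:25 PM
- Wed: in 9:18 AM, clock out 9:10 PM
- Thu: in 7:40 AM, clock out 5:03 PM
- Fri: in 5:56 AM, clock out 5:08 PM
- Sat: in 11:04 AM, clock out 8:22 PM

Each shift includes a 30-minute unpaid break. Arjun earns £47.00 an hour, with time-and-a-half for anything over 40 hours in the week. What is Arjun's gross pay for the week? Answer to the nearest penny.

Mon: 9:02 AM–4:03 PM = 7 h 1 min; less 30 min break → 6 h 31 min
Tue: 10:21 AM–8:25 PM = 10 h 4 min; less 30 min break → 9 h 34 min
Wed: 9:18 AM–9:10 PM = 11 h 52 min; less 30 min break → 11 h 22 min
Thu: 7:40 AM–5:03 PM = 9 h 23 min; less 30 min break → 8 h 53 min
Fri: 5:56 AM–5:08 PM = 11 h 12 min; less 30 min break → 10 h 42 min
Sat: 11:04 AM–8:22 PM = 9 h 18 min; less 30 min break → 8 h 48 min
Total worked: 55 h 50 min = 3350 min.
Regular 40 h 0 min = 2400 min at £47.00/h; overtime 15 h 50 min = 950 min at £70.50/h.
Pay = (2400 × £47.00 + 950 × £70.50) ÷ 60 = £2996.25.

£2996.25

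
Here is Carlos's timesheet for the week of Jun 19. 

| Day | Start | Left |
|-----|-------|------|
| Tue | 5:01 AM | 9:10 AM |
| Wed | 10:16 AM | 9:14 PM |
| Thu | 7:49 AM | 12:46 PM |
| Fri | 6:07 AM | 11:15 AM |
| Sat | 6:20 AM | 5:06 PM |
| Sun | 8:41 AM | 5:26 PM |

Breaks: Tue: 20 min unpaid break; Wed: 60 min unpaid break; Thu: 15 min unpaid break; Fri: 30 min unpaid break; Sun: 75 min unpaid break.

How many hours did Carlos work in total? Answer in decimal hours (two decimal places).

Tue: 5:01 AM–9:10 AM = 4 h 9 min; less 20 min break → 3 h 49 min
Wed: 10:16 AM–9:14 PM = 10 h 58 min; less 60 min break → 9 h 58 min
Thu: 7:49 AM–12:46 PM = 4 h 57 min; less 15 min break → 4 h 42 min
Fri: 6:07 AM–11:15 AM = 5 h 8 min; less 30 min break → 4 h 38 min
Sat: 6:20 AM–5:06 PM = 10 h 46 min
Sun: 8:41 AM–5:26 PM = 8 h 45 min; less 75 min break → 7 h 30 min
Total: 3 h 49 min + 9 h 58 min + 4 h 42 min + 4 h 38 min + 10 h 46 min + 7 h 30 min = 41 h 23 min.

41.38 hours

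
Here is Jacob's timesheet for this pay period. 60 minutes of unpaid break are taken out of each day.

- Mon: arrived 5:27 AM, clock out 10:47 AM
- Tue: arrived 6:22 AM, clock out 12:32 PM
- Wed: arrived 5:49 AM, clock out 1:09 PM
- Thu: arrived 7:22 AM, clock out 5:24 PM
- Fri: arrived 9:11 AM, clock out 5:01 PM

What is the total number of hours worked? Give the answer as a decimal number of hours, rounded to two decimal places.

31.70 hours

Mon: 5:27 AM–10:47 AM = 5 h 20 min; less 60 min break → 4 h 20 min
Tue: 6:22 AM–12:32 PM = 6 h 10 min; less 60 min break → 5 h 10 min
Wed: 5:49 AM–1:09 PM = 7 h 20 min; less 60 min break → 6 h 20 min
Thu: 7:22 AM–5:24 PM = 10 h 2 min; less 60 min break → 9 h 2 min
Fri: 9:11 AM–5:01 PM = 7 h 50 min; less 60 min break → 6 h 50 min
Total: 4 h 20 min + 5 h 10 min + 6 h 20 min + 9 h 2 min + 6 h 50 min = 31 h 42 min.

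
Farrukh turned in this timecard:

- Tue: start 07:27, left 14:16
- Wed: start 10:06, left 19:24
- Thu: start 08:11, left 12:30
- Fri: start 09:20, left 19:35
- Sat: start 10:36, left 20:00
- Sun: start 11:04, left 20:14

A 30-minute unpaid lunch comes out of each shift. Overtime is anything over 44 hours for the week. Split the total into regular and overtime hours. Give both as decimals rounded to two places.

Regular 44.00 hours, overtime 2.25 hours

Tue: 07:27–14:16 = 6 h 49 min; less 30 min break → 6 h 19 min
Wed: 10:06–19:24 = 9 h 18 min; less 30 min break → 8 h 48 min
Thu: 08:11–12:30 = 4 h 19 min; less 30 min break → 3 h 49 min
Fri: 09:20–19:35 = 10 h 15 min; less 30 min break → 9 h 45 min
Sat: 10:36–20:00 = 9 h 24 min; less 30 min break → 8 h 54 min
Sun: 11:04–20:14 = 9 h 10 min; less 30 min break → 8 h 40 min
Total worked: 46 h 15 min = 46.25 h.
Threshold 44 h → overtime 2 h 15 min, regular 44 h 0 min.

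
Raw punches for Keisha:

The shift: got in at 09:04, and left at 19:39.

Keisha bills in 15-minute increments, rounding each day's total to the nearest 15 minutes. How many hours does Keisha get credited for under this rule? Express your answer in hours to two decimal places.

The shift: 09:04–19:39 = 10 h 35 min → rounds to 10 h 30 min

10.50 hours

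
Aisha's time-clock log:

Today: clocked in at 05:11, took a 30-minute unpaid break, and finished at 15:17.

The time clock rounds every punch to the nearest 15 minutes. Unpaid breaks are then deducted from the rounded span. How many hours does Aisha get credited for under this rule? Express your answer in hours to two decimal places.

Today: in 05:11→05:15, out 15:17→15:15; 10 h 0 min − 30 min = 9 h 30 min

9.50 hours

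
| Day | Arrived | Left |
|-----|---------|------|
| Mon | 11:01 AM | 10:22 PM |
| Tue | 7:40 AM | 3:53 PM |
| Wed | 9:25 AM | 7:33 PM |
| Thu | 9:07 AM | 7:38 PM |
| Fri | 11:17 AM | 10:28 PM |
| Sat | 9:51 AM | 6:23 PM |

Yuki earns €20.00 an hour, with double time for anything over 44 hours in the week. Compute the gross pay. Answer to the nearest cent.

€1517.33

Mon: 11:01 AM–10:22 PM = 11 h 21 min
Tue: 7:40 AM–3:53 PM = 8 h 13 min
Wed: 9:25 AM–7:33 PM = 10 h 8 min
Thu: 9:07 AM–7:38 PM = 10 h 31 min
Fri: 11:17 AM–10:28 PM = 11 h 11 min
Sat: 9:51 AM–6:23 PM = 8 h 32 min
Total worked: 59 h 56 min = 3596 min.
Regular 44 h 0 min = 2640 min at €20.00/h; overtime 15 h 56 min = 956 min at €40.00/h.
Pay = (2640 × €20.00 + 956 × €40.00) ÷ 60 = €1517.33.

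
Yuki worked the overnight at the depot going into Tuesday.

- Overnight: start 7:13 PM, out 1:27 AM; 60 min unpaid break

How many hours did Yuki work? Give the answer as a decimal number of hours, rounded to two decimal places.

5.23 hours

Overnight: 7:13 PM → midnight = 4 h 47 min; midnight → 1:27 AM = 1 h 27 min; span 6 h 14 min; less 60 min break → 5 h 14 min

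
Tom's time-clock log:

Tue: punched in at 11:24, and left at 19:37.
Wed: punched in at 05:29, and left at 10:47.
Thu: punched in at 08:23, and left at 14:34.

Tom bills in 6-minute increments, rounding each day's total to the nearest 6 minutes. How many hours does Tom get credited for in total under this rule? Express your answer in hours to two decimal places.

19.70 hours

Tue: 11:24–19:37 = 8 h 13 min → rounds to 8 h 12 min
Wed: 05:29–10:47 = 5 h 18 min → rounds to 5 h 18 min
Thu: 08:23–14:34 = 6 h 11 min → rounds to 6 h 12 min
Total credited: 19 h 42 min.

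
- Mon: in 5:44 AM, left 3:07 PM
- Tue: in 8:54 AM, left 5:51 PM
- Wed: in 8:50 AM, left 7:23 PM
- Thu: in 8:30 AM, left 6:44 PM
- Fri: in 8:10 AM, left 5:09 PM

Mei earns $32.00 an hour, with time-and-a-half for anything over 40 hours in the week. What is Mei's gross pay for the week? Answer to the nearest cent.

Mon: 5:44 AM–3:07 PM = 9 h 23 min
Tue: 8:54 AM–5:51 PM = 8 h 57 min
Wed: 8:50 AM–7:23 PM = 10 h 33 min
Thu: 8:30 AM–6:44 PM = 10 h 14 min
Fri: 8:10 AM–5:09 PM = 8 h 59 min
Total worked: 48 h 6 min = 2886 min.
Regular 40 h 0 min = 2400 min at $32.00/h; overtime 8 h 6 min = 486 min at $48.00/h.
Pay = (2400 × $32.00 + 486 × $48.00) ÷ 60 = $1668.80.

$1668.80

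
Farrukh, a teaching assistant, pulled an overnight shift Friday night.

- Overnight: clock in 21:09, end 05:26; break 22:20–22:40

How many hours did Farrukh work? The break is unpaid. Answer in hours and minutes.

7 h 57 min

Overnight: 21:09 → midnight = 2 h 51 min; midnight → 05:26 = 5 h 26 min; span 8 h 17 min; less 20 min break → 7 h 57 min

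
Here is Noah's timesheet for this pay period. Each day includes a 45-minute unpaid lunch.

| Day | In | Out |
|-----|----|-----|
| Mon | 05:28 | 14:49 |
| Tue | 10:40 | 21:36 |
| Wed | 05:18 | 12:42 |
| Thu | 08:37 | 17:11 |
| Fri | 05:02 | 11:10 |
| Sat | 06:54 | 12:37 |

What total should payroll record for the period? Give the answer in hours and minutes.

43 h 36 min

Mon: 05:28–14:49 = 9 h 21 min; less 45 min break → 8 h 36 min
Tue: 10:40–21:36 = 10 h 56 min; less 45 min break → 10 h 11 min
Wed: 05:18–12:42 = 7 h 24 min; less 45 min break → 6 h 39 min
Thu: 08:37–17:11 = 8 h 34 min; less 45 min break → 7 h 49 min
Fri: 05:02–11:10 = 6 h 8 min; less 45 min break → 5 h 23 min
Sat: 06:54–12:37 = 5 h 43 min; less 45 min break → 4 h 58 min
Total: 8 h 36 min + 10 h 11 min + 6 h 39 min + 7 h 49 min + 5 h 23 min + 4 h 58 min = 43 h 36 min.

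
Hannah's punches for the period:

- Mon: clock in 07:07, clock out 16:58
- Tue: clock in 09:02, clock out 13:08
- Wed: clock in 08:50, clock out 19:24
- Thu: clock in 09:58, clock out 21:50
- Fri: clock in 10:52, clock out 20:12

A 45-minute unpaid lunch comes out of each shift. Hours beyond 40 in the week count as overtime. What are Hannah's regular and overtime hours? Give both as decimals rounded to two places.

Regular 40.00 hours, overtime 1.97 hours

Mon: 07:07–16:58 = 9 h 51 min; less 45 min break → 9 h 6 min
Tue: 09:02–13:08 = 4 h 6 min; less 45 min break → 3 h 21 min
Wed: 08:50–19:24 = 10 h 34 min; less 45 min break → 9 h 49 min
Thu: 09:58–21:50 = 11 h 52 min; less 45 min break → 11 h 7 min
Fri: 10:52–20:12 = 9 h 20 min; less 45 min break → 8 h 35 min
Total worked: 41 h 58 min = 41.97 h.
Threshold 40 h → overtime 1 h 58 min, regular 40 h 0 min.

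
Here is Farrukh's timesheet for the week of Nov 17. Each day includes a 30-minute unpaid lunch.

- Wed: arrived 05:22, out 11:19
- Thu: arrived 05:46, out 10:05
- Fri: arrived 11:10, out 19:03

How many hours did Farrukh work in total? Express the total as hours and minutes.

16 h 39 min

Wed: 05:22–11:19 = 5 h 57 min; less 30 min break → 5 h 27 min
Thu: 05:46–10:05 = 4 h 19 min; less 30 min break → 3 h 49 min
Fri: 11:10–19:03 = 7 h 53 min; less 30 min break → 7 h 23 min
Total: 5 h 27 min + 3 h 49 min + 7 h 23 min = 16 h 39 min.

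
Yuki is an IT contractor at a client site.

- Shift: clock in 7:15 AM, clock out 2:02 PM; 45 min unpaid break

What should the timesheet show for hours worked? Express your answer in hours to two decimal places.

6.03 hours

Shift: 7:15 AM–2:02 PM = 6 h 47 min; less 45 min break → 6 h 2 min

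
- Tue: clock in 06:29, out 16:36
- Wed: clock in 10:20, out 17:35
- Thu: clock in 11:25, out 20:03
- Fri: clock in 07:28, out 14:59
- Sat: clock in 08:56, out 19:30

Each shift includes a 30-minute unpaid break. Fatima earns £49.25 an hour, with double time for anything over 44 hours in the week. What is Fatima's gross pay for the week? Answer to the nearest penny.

Tue: 06:29–16:36 = 10 h 7 min; less 30 min break → 9 h 37 min
Wed: 10:20–17:35 = 7 h 15 min; less 30 min break → 6 h 45 min
Thu: 11:25–20:03 = 8 h 38 min; less 30 min break → 8 h 8 min
Fri: 07:28–14:59 = 7 h 31 min; less 30 min break → 7 h 1 min
Sat: 08:56–19:30 = 10 h 34 min; less 30 min break → 10 h 4 min
Total worked: 41 h 35 min = 2495 min.
Regular 41 h 35 min = 2495 min at £49.25/h; overtime 0 h 0 min = 0 min at £98.50/h.
Pay = (2495 × £49.25 + 0 × £98.50) ÷ 60 = £2047.98.

£2047.98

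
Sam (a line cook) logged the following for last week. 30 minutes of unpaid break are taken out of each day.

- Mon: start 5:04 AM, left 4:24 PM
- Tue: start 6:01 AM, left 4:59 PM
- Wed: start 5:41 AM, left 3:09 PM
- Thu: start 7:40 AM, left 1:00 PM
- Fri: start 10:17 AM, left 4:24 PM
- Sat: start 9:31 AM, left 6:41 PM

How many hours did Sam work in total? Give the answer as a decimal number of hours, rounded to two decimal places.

Mon: 5:04 AM–4:24 PM = 11 h 20 min; less 30 min break → 10 h 50 min
Tue: 6:01 AM–4:59 PM = 10 h 58 min; less 30 min break → 10 h 28 min
Wed: 5:41 AM–3:09 PM = 9 h 28 min; less 30 min break → 8 h 58 min
Thu: 7:40 AM–1:00 PM = 5 h 20 min; less 30 min break → 4 h 50 min
Fri: 10:17 AM–4:24 PM = 6 h 7 min; less 30 min break → 5 h 37 min
Sat: 9:31 AM–6:41 PM = 9 h 10 min; less 30 min break → 8 h 40 min
Total: 10 h 50 min + 10 h 28 min + 8 h 58 min + 4 h 50 min + 5 h 37 min + 8 h 40 min = 49 h 23 min.

49.38 hours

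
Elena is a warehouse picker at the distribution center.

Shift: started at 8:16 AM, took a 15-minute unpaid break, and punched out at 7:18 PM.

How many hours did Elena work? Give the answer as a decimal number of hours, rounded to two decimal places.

Shift: 8:16 AM–7:18 PM = 11 h 2 min; less 15 min break → 10 h 47 min

10.78 hours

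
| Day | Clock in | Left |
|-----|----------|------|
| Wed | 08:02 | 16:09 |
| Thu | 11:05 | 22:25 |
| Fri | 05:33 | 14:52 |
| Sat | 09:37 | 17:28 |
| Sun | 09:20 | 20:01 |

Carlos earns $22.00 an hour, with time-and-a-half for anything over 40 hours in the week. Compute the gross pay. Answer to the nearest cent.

Wed: 08:02–16:09 = 8 h 7 min
Thu: 11:05–22:25 = 11 h 20 min
Fri: 05:33–14:52 = 9 h 19 min
Sat: 09:37–17:28 = 7 h 51 min
Sun: 09:20–20:01 = 10 h 41 min
Total worked: 47 h 18 min = 2838 min.
Regular 40 h 0 min = 2400 min at $22.00/h; overtime 7 h 18 min = 438 min at $33.00/h.
Pay = (2400 × $22.00 + 438 × $33.00) ÷ 60 = $1120.90.

$1120.90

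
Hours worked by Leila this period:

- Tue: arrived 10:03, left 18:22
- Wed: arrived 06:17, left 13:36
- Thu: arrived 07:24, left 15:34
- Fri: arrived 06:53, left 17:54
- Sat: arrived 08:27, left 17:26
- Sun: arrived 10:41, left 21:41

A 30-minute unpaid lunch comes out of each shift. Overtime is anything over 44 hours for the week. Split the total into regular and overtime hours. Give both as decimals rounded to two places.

Tue: 10:03–18:22 = 8 h 19 min; less 30 min break → 7 h 49 min
Wed: 06:17–13:36 = 7 h 19 min; less 30 min break → 6 h 49 min
Thu: 07:24–15:34 = 8 h 10 min; less 30 min break → 7 h 40 min
Fri: 06:53–17:54 = 11 h 1 min; less 30 min break → 10 h 31 min
Sat: 08:27–17:26 = 8 h 59 min; less 30 min break → 8 h 29 min
Sun: 10:41–21:41 = 11 h 0 min; less 30 min break → 10 h 30 min
Total worked: 51 h 48 min = 51.80 h.
Threshold 44 h → overtime 7 h 48 min, regular 44 h 0 min.

Regular 44.00 hours, overtime 7.80 hours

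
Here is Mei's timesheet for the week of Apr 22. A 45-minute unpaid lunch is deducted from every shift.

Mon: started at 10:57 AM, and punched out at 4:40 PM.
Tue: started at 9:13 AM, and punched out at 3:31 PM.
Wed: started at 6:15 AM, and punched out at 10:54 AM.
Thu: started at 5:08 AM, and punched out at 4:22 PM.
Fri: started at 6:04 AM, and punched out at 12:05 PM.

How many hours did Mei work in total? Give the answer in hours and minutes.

Mon: 10:57 AM–4:40 PM = 5 h 43 min; less 45 min break → 4 h 58 min
Tue: 9:13 AM–3:31 PM = 6 h 18 min; less 45 min break → 5 h 33 min
Wed: 6:15 AM–10:54 AM = 4 h 39 min; less 45 min break → 3 h 54 min
Thu: 5:08 AM–4:22 PM = 11 h 14 min; less 45 min break → 10 h 29 min
Fri: 6:04 AM–12:05 PM = 6 h 1 min; less 45 min break → 5 h 16 min
Total: 4 h 58 min + 5 h 33 min + 3 h 54 min + 10 h 29 min + 5 h 16 min = 30 h 10 min.

30 h 10 min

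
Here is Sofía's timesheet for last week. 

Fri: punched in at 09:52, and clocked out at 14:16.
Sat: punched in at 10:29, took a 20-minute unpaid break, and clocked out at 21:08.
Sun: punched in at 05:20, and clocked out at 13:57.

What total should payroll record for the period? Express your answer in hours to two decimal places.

23.33 hours

Fri: 09:52–14:16 = 4 h 24 min
Sat: 10:29–21:08 = 10 h 39 min; less 20 min break → 10 h 19 min
Sun: 05:20–13:57 = 8 h 37 min
Total: 4 h 24 min + 10 h 19 min + 8 h 37 min = 23 h 20 min.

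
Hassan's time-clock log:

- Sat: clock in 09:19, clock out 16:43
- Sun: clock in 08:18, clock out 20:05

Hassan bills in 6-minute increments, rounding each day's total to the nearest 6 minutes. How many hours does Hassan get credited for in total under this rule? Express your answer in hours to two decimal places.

Sat: 09:19–16:43 = 7 h 24 min → rounds to 7 h 24 min
Sun: 08:18–20:05 = 11 h 47 min → rounds to 11 h 48 min
Total credited: 19 h 12 min.

19.20 hours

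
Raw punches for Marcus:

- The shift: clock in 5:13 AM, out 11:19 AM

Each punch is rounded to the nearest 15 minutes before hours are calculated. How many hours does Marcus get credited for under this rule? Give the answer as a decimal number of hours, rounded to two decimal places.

The shift: in 5:13 AM→5:15 AM, out 11:19 AM→11:15 AM; 6 h 0 min

6.00 hours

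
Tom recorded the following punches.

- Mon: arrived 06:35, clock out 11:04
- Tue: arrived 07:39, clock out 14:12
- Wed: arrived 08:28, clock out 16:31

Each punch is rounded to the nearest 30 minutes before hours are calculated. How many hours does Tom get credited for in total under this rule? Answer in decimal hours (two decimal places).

Mon: in 06:35→06:30, out 11:04→11:00; 4 h 30 min
Tue: in 07:39→07:30, out 14:12→14:00; 6 h 30 min
Wed: in 08:28→08:30, out 16:31→16:30; 8 h 0 min
Total credited: 19 h 0 min.

19.00 hours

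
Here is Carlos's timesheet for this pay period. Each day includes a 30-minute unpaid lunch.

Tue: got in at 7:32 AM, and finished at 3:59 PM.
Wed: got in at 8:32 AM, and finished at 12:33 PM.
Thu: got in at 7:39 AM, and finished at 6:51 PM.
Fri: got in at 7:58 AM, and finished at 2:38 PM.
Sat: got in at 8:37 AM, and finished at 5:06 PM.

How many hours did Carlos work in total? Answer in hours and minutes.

Tue: 7:32 AM–3:59 PM = 8 h 27 min; less 30 min break → 7 h 57 min
Wed: 8:32 AM–12:33 PM = 4 h 1 min; less 30 min break → 3 h 31 min
Thu: 7:39 AM–6:51 PM = 11 h 12 min; less 30 min break → 10 h 42 min
Fri: 7:58 AM–2:38 PM = 6 h 40 min; less 30 min break → 6 h 10 min
Sat: 8:37 AM–5:06 PM = 8 h 29 min; less 30 min break → 7 h 59 min
Total: 7 h 57 min + 3 h 31 min + 10 h 42 min + 6 h 10 min + 7 h 59 min = 36 h 19 min.

36 h 19 min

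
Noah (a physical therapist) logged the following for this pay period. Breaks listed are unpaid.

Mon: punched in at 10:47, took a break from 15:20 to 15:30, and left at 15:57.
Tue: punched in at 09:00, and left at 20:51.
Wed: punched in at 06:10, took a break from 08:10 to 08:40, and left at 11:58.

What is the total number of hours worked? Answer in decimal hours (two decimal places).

22.15 hours

Mon: 10:47–15:57 = 5 h 10 min; less 10 min break → 5 h 0 min
Tue: 09:00–20:51 = 11 h 51 min
Wed: 06:10–11:58 = 5 h 48 min; less 30 min break → 5 h 18 min
Total: 5 h 0 min + 11 h 51 min + 5 h 18 min = 22 h 9 min.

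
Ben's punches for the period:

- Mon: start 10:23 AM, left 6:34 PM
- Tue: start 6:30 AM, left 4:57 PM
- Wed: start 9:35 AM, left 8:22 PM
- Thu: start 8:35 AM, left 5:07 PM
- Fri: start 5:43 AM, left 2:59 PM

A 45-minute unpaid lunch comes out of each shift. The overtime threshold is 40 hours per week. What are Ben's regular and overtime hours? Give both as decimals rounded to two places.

Regular 40.00 hours, overtime 3.47 hours

Mon: 10:23 AM–6:34 PM = 8 h 11 min; less 45 min break → 7 h 26 min
Tue: 6:30 AM–4:57 PM = 10 h 27 min; less 45 min break → 9 h 42 min
Wed: 9:35 AM–8:22 PM = 10 h 47 min; less 45 min break → 10 h 2 min
Thu: 8:35 AM–5:07 PM = 8 h 32 min; less 45 min break → 7 h 47 min
Fri: 5:43 AM–2:59 PM = 9 h 16 min; less 45 min break → 8 h 31 min
Total worked: 43 h 28 min = 43.47 h.
Threshold 40 h → overtime 3 h 28 min, regular 40 h 0 min.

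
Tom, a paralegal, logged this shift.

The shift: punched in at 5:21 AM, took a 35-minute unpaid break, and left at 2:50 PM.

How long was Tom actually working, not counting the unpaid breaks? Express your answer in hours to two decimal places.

The shift: 5:21 AM–2:50 PM = 9 h 29 min; less 35 min break → 8 h 54 min

8.90 hours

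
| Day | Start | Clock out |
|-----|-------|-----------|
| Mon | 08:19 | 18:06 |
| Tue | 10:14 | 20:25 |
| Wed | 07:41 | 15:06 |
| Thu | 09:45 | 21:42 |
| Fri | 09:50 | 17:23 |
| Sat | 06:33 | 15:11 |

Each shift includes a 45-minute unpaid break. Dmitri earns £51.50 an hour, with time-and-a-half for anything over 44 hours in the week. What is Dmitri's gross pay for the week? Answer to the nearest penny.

Mon: 08:19–18:06 = 9 h 47 min; less 45 min break → 9 h 2 min
Tue: 10:14–20:25 = 10 h 11 min; less 45 min break → 9 h 26 min
Wed: 07:41–15:06 = 7 h 25 min; less 45 min break → 6 h 40 min
Thu: 09:45–21:42 = 11 h 57 min; less 45 min break → 11 h 12 min
Fri: 09:50–17:23 = 7 h 33 min; less 45 min break → 6 h 48 min
Sat: 06:33–15:11 = 8 h 38 min; less 45 min break → 7 h 53 min
Total worked: 51 h 1 min = 3061 min.
Regular 44 h 0 min = 2640 min at £51.50/h; overtime 7 h 1 min = 421 min at £77.25/h.
Pay = (2640 × £51.50 + 421 × £77.25) ÷ 60 = £2808.04.

£2808.04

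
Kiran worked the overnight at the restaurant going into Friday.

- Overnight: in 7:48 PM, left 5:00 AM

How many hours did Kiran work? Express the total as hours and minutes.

Overnight: 7:48 PM → midnight = 4 h 12 min; midnight → 5:00 AM = 5 h 0 min; span 9 h 12 min

9 h 12 min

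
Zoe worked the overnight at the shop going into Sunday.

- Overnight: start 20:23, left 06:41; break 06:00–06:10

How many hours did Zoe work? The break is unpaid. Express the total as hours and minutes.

10 h 8 min

Overnight: 20:23 → midnight = 3 h 37 min; midnight → 06:41 = 6 h 41 min; span 10 h 18 min; less 10 min break → 10 h 8 min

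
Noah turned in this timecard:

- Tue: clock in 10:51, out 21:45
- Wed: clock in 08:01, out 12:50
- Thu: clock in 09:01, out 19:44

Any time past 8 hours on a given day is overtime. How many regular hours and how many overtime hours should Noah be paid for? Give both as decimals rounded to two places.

Regular 20.82 hours, overtime 5.62 hours

Tue: 10:51–21:45 = 10 h 54 min
Wed: 08:01–12:50 = 4 h 49 min
Thu: 09:01–19:44 = 10 h 43 min
Tue reg 8 h 0 min / OT 2 h 54 min; Wed reg 4 h 49 min / OT 0 h 0 min; Thu reg 8 h 0 min / OT 2 h 43 min.
Totals: regular 20 h 49 min, overtime 5 h 37 min.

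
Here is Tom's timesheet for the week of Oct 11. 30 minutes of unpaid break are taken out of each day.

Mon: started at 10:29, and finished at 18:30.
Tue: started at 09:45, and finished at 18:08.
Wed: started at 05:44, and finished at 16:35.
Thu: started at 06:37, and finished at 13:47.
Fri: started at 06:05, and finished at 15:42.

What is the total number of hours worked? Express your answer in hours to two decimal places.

41.53 hours

Mon: 10:29–18:30 = 8 h 1 min; less 30 min break → 7 h 31 min
Tue: 09:45–18:08 = 8 h 23 min; less 30 min break → 7 h 53 min
Wed: 05:44–16:35 = 10 h 51 min; less 30 min break → 10 h 21 min
Thu: 06:37–13:47 = 7 h 10 min; less 30 min break → 6 h 40 min
Fri: 06:05–15:42 = 9 h 37 min; less 30 min break → 9 h 7 min
Total: 7 h 31 min + 7 h 53 min + 10 h 21 min + 6 h 40 min + 9 h 7 min = 41 h 32 min.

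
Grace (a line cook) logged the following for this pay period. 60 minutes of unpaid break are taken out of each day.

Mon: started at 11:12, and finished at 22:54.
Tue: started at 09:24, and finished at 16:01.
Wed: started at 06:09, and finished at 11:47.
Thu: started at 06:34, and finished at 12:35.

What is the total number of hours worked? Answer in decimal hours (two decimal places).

Mon: 11:12–22:54 = 11 h 42 min; less 60 min break → 10 h 42 min
Tue: 09:24–16:01 = 6 h 37 min; less 60 min break → 5 h 37 min
Wed: 06:09–11:47 = 5 h 38 min; less 60 min break → 4 h 38 min
Thu: 06:34–12:35 = 6 h 1 min; less 60 min break → 5 h 1 min
Total: 10 h 42 min + 5 h 37 min + 4 h 38 min + 5 h 1 min = 25 h 58 min.

25.97 hours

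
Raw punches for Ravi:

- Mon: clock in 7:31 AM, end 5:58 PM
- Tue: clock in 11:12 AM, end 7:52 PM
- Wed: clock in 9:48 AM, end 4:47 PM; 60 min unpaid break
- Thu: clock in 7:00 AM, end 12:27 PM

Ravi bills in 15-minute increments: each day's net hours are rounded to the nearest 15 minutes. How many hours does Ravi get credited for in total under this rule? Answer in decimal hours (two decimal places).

30.75 hours

Mon: 7:31 AM–5:58 PM = 10 h 27 min → rounds to 10 h 30 min
Tue: 11:12 AM–7:52 PM = 8 h 40 min → rounds to 8 h 45 min
Wed: 9:48 AM–4:47 PM = 6 h 59 min − 60 min = 5 h 59 min → rounds to 6 h 0 min
Thu: 7:00 AM–12:27 PM = 5 h 27 min → rounds to 5 h 30 min
Total credited: 30 h 45 min.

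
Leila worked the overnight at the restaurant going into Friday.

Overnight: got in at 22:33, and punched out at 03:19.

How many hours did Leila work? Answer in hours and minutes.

4 h 46 min

Overnight: 22:33 → midnight = 1 h 27 min; midnight → 03:19 = 3 h 19 min; span 4 h 46 min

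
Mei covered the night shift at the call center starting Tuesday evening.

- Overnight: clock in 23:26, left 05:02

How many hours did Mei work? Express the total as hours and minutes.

Overnight: 23:26 → midnight = 0 h 34 min; midnight → 05:02 = 5 h 2 min; span 5 h 36 min

5 h 36 min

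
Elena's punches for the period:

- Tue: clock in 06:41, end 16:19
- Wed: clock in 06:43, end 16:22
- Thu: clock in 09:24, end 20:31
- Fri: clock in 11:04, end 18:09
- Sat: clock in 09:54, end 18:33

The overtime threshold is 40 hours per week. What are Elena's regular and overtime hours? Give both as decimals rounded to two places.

Tue: 06:41–16:19 = 9 h 38 min
Wed: 06:43–16:22 = 9 h 39 min
Thu: 09:24–20:31 = 11 h 7 min
Fri: 11:04–18:09 = 7 h 5 min
Sat: 09:54–18:33 = 8 h 39 min
Total worked: 46 h 8 min = 46.13 h.
Threshold 40 h → overtime 6 h 8 min, regular 40 h 0 min.

Regular 40.00 hours, overtime 6.13 hours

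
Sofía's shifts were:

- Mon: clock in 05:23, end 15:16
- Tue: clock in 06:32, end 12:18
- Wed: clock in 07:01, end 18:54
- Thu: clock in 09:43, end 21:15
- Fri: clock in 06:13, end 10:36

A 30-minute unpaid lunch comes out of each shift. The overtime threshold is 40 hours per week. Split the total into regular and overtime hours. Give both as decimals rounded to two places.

Regular 40.00 hours, overtime 0.95 hours

Mon: 05:23–15:16 = 9 h 53 min; less 30 min break → 9 h 23 min
Tue: 06:32–12:18 = 5 h 46 min; less 30 min break → 5 h 16 min
Wed: 07:01–18:54 = 11 h 53 min; less 30 min break → 11 h 23 min
Thu: 09:43–21:15 = 11 h 32 min; less 30 min break → 11 h 2 min
Fri: 06:13–10:36 = 4 h 23 min; less 30 min break → 3 h 53 min
Total worked: 40 h 57 min = 40.95 h.
Threshold 40 h → overtime 0 h 57 min, regular 40 h 0 min.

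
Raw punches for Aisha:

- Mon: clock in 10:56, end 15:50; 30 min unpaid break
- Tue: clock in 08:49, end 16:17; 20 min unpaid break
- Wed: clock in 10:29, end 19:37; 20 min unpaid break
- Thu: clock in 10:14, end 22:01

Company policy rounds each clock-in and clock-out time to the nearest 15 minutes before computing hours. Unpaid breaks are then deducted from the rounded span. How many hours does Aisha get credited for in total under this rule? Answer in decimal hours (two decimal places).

Mon: in 10:56→11:00, out 15:50→15:45; 4 h 45 min − 30 min = 4 h 15 min
Tue: in 08:49→08:45, out 16:17→16:15; 7 h 30 min − 20 min = 7 h 10 min
Wed: in 10:29→10:30, out 19:37→19:30; 9 h 0 min − 20 min = 8 h 40 min
Thu: in 10:14→10:15, out 22:01→22:00; 11 h 45 min
Total credited: 31 h 50 min.

31.83 hours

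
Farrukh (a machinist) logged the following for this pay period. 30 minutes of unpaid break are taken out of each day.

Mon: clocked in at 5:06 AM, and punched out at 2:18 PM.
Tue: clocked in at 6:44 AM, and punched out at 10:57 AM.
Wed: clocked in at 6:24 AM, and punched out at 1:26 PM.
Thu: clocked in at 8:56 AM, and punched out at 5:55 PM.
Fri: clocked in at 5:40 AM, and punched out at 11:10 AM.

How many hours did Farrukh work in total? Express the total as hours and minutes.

32 h 26 min

Mon: 5:06 AM–2:18 PM = 9 h 12 min; less 30 min break → 8 h 42 min
Tue: 6:44 AM–10:57 AM = 4 h 13 min; less 30 min break → 3 h 43 min
Wed: 6:24 AM–1:26 PM = 7 h 2 min; less 30 min break → 6 h 32 min
Thu: 8:56 AM–5:55 PM = 8 h 59 min; less 30 min break → 8 h 29 min
Fri: 5:40 AM–11:10 AM = 5 h 30 min; less 30 min break → 5 h 0 min
Total: 8 h 42 min + 3 h 43 min + 6 h 32 min + 8 h 29 min + 5 h 0 min = 32 h 26 min.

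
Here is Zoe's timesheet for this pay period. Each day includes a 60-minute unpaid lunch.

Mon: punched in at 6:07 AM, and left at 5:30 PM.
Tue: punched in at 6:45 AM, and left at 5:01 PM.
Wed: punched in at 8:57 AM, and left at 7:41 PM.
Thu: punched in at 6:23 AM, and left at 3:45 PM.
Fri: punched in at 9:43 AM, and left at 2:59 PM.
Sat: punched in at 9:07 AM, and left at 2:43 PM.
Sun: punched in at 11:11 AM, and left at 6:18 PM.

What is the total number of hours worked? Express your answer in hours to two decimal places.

52.73 hours

Mon: 6:07 AM–5:30 PM = 11 h 23 min; less 60 min break → 10 h 23 min
Tue: 6:45 AM–5:01 PM = 10 h 16 min; less 60 min break → 9 h 16 min
Wed: 8:57 AM–7:41 PM = 10 h 44 min; less 60 min break → 9 h 44 min
Thu: 6:23 AM–3:45 PM = 9 h 22 min; less 60 min break → 8 h 22 min
Fri: 9:43 AM–2:59 PM = 5 h 16 min; less 60 min break → 4 h 16 min
Sat: 9:07 AM–2:43 PM = 5 h 36 min; less 60 min break → 4 h 36 min
Sun: 11:11 AM–6:18 PM = 7 h 7 min; less 60 min break → 6 h 7 min
Total: 10 h 23 min + 9 h 16 min + 9 h 44 min + 8 h 22 min + 4 h 16 min + 4 h 36 min + 6 h 7 min = 52 h 44 min.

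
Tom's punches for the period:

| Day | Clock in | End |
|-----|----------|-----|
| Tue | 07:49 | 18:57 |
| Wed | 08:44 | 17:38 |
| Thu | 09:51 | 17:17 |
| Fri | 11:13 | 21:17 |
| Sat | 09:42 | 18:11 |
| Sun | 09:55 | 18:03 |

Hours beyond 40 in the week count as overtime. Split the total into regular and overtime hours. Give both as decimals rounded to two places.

Regular 40.00 hours, overtime 14.15 hours

Tue: 07:49–18:57 = 11 h 8 min
Wed: 08:44–17:38 = 8 h 54 min
Thu: 09:51–17:17 = 7 h 26 min
Fri: 11:13–21:17 = 10 h 4 min
Sat: 09:42–18:11 = 8 h 29 min
Sun: 09:55–18:03 = 8 h 8 min
Total worked: 54 h 9 min = 54.15 h.
Threshold 40 h → overtime 14 h 9 min, regular 40 h 0 min.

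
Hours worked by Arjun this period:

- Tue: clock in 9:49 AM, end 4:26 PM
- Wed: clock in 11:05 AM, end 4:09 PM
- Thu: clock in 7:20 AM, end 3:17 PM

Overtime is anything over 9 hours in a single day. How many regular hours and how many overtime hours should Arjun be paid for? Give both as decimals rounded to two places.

Tue: 9:49 AM–4:26 PM = 6 h 37 min
Wed: 11:05 AM–4:09 PM = 5 h 4 min
Thu: 7:20 AM–3:17 PM = 7 h 57 min
Tue reg 6 h 37 min / OT 0 h 0 min; Wed reg 5 h 4 min / OT 0 h 0 min; Thu reg 7 h 57 min / OT 0 h 0 min.
Totals: regular 19 h 38 min, overtime 0 h 0 min.

Regular 19.63 hours, overtime 0.00 hours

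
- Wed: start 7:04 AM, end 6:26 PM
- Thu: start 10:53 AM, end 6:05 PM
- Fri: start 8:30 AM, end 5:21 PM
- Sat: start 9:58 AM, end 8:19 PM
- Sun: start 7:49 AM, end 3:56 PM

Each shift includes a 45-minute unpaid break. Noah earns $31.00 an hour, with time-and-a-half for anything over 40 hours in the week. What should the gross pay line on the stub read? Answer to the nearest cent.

Wed: 7:04 AM–6:26 PM = 11 h 22 min; less 45 min break → 10 h 37 min
Thu: 10:53 AM–6:05 PM = 7 h 12 min; less 45 min break → 6 h 27 min
Fri: 8:30 AM–5:21 PM = 8 h 51 min; less 45 min break → 8 h 6 min
Sat: 9:58 AM–8:19 PM = 10 h 21 min; less 45 min break → 9 h 36 min
Sun: 7:49 AM–3:56 PM = 8 h 7 min; less 45 min break → 7 h 22 min
Total worked: 42 h 8 min = 2528 min.
Regular 40 h 0 min = 2400 min at $31.00/h; overtime 2 h 8 min = 128 min at $46.50/h.
Pay = (2400 × $31.00 + 128 × $46.50) ÷ 60 = $1339.20.

$1339.20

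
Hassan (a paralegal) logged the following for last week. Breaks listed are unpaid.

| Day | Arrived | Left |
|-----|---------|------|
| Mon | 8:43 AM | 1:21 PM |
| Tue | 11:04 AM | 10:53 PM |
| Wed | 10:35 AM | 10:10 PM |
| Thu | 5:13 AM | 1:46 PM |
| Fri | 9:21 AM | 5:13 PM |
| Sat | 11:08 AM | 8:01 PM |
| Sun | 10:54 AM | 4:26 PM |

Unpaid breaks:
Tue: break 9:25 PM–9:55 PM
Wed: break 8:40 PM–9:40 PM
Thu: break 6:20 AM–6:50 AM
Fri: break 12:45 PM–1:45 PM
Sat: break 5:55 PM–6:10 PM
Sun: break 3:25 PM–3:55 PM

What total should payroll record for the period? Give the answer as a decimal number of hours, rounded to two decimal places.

Mon: 8:43 AM–1:21 PM = 4 h 38 min
Tue: 11:04 AM–10:53 PM = 11 h 49 min; less 30 min break → 11 h 19 min
Wed: 10:35 AM–10:10 PM = 11 h 35 min; less 60 min break → 10 h 35 min
Thu: 5:13 AM–1:46 PM = 8 h 33 min; less 30 min break → 8 h 3 min
Fri: 9:21 AM–5:13 PM = 7 h 52 min; less 60 min break → 6 h 52 min
Sat: 11:08 AM–8:01 PM = 8 h 53 min; less 15 min break → 8 h 38 min
Sun: 10:54 AM–4:26 PM = 5 h 32 min; less 30 min break → 5 h 2 min
Total: 4 h 38 min + 11 h 19 min + 10 h 35 min + 8 h 3 min + 6 h 52 min + 8 h 38 min + 5 h 2 min = 55 h 7 min.

55.12 hours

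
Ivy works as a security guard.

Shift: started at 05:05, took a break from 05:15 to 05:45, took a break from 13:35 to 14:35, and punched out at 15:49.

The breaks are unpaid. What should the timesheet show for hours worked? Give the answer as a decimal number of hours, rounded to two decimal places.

Shift: 05:05–15:49 = 10 h 44 min; less 90 min break → 9 h 14 min

9.23 hours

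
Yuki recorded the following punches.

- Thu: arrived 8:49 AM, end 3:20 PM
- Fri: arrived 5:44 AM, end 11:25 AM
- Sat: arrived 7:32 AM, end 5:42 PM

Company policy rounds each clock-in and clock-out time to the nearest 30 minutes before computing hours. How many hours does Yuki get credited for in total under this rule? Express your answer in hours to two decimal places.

Thu: in 8:49 AM→9:00 AM, out 3:20 PM→3:30 PM; 6 h 30 min
Fri: in 5:44 AM→5:30 AM, out 11:25 AM→11:30 AM; 6 h 0 min
Sat: in 7:32 AM→7:30 AM, out 5:42 PM→5:30 PM; 10 h 0 min
Total credited: 22 h 30 min.

22.50 hours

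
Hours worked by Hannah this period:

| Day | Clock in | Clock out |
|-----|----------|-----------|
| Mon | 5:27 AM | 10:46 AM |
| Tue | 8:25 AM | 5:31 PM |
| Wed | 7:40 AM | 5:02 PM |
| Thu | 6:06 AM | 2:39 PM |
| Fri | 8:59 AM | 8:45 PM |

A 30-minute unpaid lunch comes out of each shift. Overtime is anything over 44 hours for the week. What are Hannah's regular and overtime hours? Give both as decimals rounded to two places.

Regular 41.60 hours, overtime 0.00 hours

Mon: 5:27 AM–10:46 AM = 5 h 19 min; less 30 min break → 4 h 49 min
Tue: 8:25 AM–5:31 PM = 9 h 6 min; less 30 min break → 8 h 36 min
Wed: 7:40 AM–5:02 PM = 9 h 22 min; less 30 min break → 8 h 52 min
Thu: 6:06 AM–2:39 PM = 8 h 33 min; less 30 min break → 8 h 3 min
Fri: 8:59 AM–8:45 PM = 11 h 46 min; less 30 min break → 11 h 16 min
Total worked: 41 h 36 min = 41.60 h.
Threshold 44 h → overtime 0 h 0 min, regular 41 h 36 min.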